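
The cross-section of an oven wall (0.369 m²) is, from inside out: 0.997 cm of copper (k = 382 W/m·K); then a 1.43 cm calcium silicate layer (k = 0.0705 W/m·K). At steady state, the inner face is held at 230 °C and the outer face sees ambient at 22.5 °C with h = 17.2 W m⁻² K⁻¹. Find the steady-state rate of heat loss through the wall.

Q = 293 W

Resistance network (inner→outer):
  R_copper = L/(kA) = 0.00997/(382·0.369) = 7.073×10^-5 K/W
  R_calcium silicate = L/(kA) = 0.0143/(0.0705·0.369) = 0.5497 K/W
  R_conv,out = 1/(hA) = 1/(17.2·0.369) = 0.1576 K/W
ΣR = 7.073×10^-5 + 0.5497 + 0.1576 = 0.7074 K/W
Q = ΔT/ΣR = (230 °C − 22.5 °C)/0.7074 = 293 W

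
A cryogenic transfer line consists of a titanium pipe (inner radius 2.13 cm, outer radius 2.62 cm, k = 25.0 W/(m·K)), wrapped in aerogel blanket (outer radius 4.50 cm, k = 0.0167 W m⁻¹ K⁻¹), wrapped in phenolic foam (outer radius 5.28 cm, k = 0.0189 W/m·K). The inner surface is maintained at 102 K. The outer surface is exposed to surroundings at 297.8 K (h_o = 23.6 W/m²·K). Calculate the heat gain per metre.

Resistance network (inner→outer):
  R'_titanium = ln(0.0262/0.0213)/(2πk) = 0.2071/(2π·25.0) = 0.001318 m·K/W
  R'_aerogel blanket = ln(0.0450/0.0262)/(2πk) = 0.5409/(2π·0.0167) = 5.155 m·K/W
  R'_phenolic foam = ln(0.0528/0.0450)/(2πk) = 0.1598/(2π·0.0189) = 1.346 m·K/W
  R'_conv,out = 1/(2πr h) = 1/(2π·0.0528·23.6) = 0.1277 m·K/W
ΣR = 0.001318 + 5.155 + 1.346 + 0.1277 = 6.630 m·K/W
Q' = ΔT/ΣR = (102 K − 297.8 K)/6.630 = -29.5 W/m
(Negative Q' ⇒ heat flows inward; heat gain = 29.5 W/m.)

Q' = 29.5 W/m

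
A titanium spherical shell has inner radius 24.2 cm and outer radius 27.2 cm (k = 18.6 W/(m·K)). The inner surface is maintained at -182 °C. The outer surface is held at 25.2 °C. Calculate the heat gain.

Q = 4πk·ΔT/(1/r₁ − 1/r₂) = 4π × 18.6 × 207.2 / (1/0.242 − 1/0.272) = 1.06×10^5 W

Q = 106 kW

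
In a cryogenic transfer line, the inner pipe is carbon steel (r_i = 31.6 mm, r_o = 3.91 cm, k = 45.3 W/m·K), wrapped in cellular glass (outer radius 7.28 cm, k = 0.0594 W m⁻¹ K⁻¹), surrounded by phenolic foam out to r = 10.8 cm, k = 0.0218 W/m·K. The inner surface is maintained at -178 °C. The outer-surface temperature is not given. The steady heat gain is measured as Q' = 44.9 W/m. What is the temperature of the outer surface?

Series resistances:
  R'_carbon steel = ln(0.0391/0.0316)/(2πk) = 0.2130/(2π·45.3) = 7.482×10^-4 m·K/W
  R'_cellular glass = ln(0.0728/0.0391)/(2πk) = 0.6216/(2π·0.0594) = 1.665 m·K/W
  R'_phenolic foam = ln(0.108/0.0728)/(2πk) = 0.3944/(2π·0.0218) = 2.880 m·K/W
ΣR = 4.546 m·K/W
ΔT = Q'·ΣR = 44.9 × 4.546 = 204.1 K
Heat flows inward, so T_out = T_in + ΔT = -178 + 204.1 = 26.1 °C

T_out = 26.1 °C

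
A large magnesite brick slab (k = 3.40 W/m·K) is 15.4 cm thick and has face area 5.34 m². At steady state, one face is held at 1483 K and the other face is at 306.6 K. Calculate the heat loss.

Q = kA·ΔT/L = 3.40 × 5.34 × |1483 K − 306.6 K| / 0.154 = 1.39×10^5 W

Q = 139 kW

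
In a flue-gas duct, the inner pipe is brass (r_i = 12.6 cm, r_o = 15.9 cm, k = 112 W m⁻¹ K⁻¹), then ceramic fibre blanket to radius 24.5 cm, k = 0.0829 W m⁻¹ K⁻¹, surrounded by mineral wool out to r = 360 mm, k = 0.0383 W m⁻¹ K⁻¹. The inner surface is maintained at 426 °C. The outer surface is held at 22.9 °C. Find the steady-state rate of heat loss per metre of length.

Series thermal resistances, inner to outer:
  R'_brass = ln(0.159/0.126)/(2πk) = 0.2326/(2π·112) = 3.306×10^-4 m·K/W
  R'_ceramic fibre blanket = ln(0.245/0.159)/(2πk) = 0.4324/(2π·0.0829) = 0.8301 m·K/W
  R'_mineral wool = ln(0.360/0.245)/(2πk) = 0.3848/(2π·0.0383) = 1.599 m·K/W
ΣR = 3.306×10^-4 + 0.8301 + 1.599 = 2.429 m·K/W
Q' = ΔT/ΣR = (426 °C − 22.9 °C)/2.429 = 166 W/m

Q' = 166 W/m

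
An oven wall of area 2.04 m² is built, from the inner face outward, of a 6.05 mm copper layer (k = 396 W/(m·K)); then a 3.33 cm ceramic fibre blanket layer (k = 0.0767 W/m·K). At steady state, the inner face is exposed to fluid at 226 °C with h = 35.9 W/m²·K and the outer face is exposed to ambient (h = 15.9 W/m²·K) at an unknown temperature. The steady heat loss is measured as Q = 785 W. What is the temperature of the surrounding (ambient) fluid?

Sum the resistances:
  R_conv,in = 1/(hA) = 1/(35.9·2.04) = 0.01365 K/W
  R_copper = L/(kA) = 0.00605/(396·2.04) = 7.489×10^-6 K/W
  R_ceramic fibre blanket = L/(kA) = 0.0333/(0.0767·2.04) = 0.2128 K/W
  R_conv,out = 1/(hA) = 1/(15.9·2.04) = 0.03083 K/W
ΣR = 0.2573 K/W
ΔT = Q·ΣR = 785 × 0.2573 = 202.0 K
Heat flows outward, so T_out = T_in − ΔT = 226 − 202.0 = 24.0 °C

T_out = 24.0 °C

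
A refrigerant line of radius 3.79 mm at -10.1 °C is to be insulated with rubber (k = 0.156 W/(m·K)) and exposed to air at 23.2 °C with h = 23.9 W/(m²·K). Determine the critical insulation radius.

For a cylinder, r_cr = k_ins/h = 0.156/23.9 = 0.00653 m = 0.653 cm

r_cr = 0.653 cm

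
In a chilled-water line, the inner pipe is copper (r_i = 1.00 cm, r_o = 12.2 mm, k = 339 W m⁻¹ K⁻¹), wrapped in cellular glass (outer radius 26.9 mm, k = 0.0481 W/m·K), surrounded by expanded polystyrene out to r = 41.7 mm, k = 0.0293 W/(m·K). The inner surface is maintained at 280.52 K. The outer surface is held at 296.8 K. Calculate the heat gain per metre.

Q' = 3.26 W/m

Treat each layer as a resistance in series:
  R'_copper = ln(0.0122/0.0100)/(2πk) = 0.1989/(2π·339) = 9.336×10^-5 m·K/W
  R'_cellular glass = ln(0.0269/0.0122)/(2πk) = 0.7907/(2π·0.0481) = 2.616 m·K/W
  R'_expanded polystyrene = ln(0.0417/0.0269)/(2πk) = 0.4384/(2π·0.0293) = 2.381 m·K/W
ΣR = 9.336×10^-5 + 2.616 + 2.381 = 4.997 m·K/W
Q' = ΔT/ΣR = (280.52 K − 296.8 K)/4.997 = -3.26 W/m
(Negative Q' ⇒ heat flows inward; heat gain = 3.26 W/m.)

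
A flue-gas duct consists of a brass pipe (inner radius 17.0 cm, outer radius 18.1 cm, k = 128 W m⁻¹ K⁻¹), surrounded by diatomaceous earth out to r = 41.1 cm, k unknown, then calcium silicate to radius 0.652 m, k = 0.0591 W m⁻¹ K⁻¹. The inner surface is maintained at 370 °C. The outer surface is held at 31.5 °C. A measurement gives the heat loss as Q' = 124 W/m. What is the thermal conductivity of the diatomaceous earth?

ΣR = ΔT/Q' = |370 − 31.5|/124 = 2.730 m·K/W
Known resistances:
  R'_brass = ln(0.181/0.170)/(2πk) = 0.06270/(2π·128) = 7.796×10^-5 m·K/W
  R'_calcium silicate = ln(0.652/0.411)/(2πk) = 0.4615/(2π·0.0591) = 1.243 m·K/W
R_diatomaceous earth = ΣR − ΣR_known = 2.730 − 1.243 = 1.487 m·K/W
ln(r₂/r₁)/(2πk) = 1.487 ⇒ k = 0.8201/(2π·1.487) = 0.0878 W/m·K

k = 0.0878 W/m·K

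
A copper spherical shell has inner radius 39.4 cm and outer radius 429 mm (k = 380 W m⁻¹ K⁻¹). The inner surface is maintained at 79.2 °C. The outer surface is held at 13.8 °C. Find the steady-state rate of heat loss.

Q = 1510 kW

Q = 4πk·ΔT/(1/r₁ − 1/r₂) = 4π × 380 × 65.4 / (1/0.394 − 1/0.429) = 1.51×10^6 W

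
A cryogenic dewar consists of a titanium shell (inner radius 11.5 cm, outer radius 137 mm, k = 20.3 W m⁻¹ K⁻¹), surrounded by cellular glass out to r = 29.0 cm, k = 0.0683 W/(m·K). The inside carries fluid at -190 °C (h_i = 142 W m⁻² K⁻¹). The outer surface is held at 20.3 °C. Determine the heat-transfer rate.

Q = 46.4 W

Series thermal resistances, inner to outer:
  R_conv,in = 1/(4πr²h) = 1/(4π·0.115²·142) = 0.04237 K/W
  R_titanium = (1/0.115 − 1/0.137)/(4πk) = 1.396/(4π·20.3) = 0.005474 K/W
  R_cellular glass = (1/0.137 − 1/0.290)/(4πk) = 3.851/(4π·0.0683) = 4.487 K/W
ΣR = 0.04237 + 0.005474 + 4.487 = 4.535 K/W
Q = ΔT/ΣR = (-190 °C − 20.3 °C)/4.535 = -46.4 W
(Negative Q ⇒ heat flows inward; heat gain = 46.4 W.)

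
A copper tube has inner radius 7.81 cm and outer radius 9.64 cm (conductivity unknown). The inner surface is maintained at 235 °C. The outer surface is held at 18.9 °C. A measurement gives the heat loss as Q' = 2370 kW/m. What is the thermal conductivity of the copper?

ΣR = ΔT/Q' = |235 − 18.9|/2.37×10^6 = 9.118×10^-5 m·K/W
ln(r₂/r₁)/(2πk) = 9.118×10^-5 ⇒ k = 0.2105/(2π·9.118×10^-5) = 367 W/m·K

k = 367 W/m·K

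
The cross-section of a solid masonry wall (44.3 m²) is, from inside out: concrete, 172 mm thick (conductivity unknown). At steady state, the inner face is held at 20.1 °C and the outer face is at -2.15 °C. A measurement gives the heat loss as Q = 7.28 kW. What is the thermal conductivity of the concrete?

k = 1.27 W/m·K

ΣR = ΔT/Q = |20.1 − -2.15|/7280 = 0.003056 K/W
L/(kA) = 0.003056 ⇒ k = 0.172/(0.003056·44.3) = 1.27 W/m·K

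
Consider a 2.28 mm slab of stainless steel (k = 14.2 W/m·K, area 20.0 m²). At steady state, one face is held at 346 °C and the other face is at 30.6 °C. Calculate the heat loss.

Q = kA·ΔT/L = 14.2 × 20.0 × |346 °C − 30.6 °C| / 0.00228 = 3.93×10^7 W

Q = 3.93×10^7 W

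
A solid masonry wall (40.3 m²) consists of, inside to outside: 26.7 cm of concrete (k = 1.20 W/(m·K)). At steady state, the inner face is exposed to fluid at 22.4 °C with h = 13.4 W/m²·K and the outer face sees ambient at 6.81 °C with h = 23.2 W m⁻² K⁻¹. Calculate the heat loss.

Q = 1850 W

Treat each layer as a resistance in series:
  R_conv,in = 1/(hA) = 1/(13.4·40.3) = 0.001852 K/W
  R_concrete = L/(kA) = 0.267/(1.20·40.3) = 0.005521 K/W
  R_conv,out = 1/(hA) = 1/(23.2·40.3) = 0.001070 K/W
ΣR = 0.001852 + 0.005521 + 0.001070 = 0.008443 K/W
Q = ΔT/ΣR = (22.4 °C − 6.81 °C)/0.008443 = 1850 W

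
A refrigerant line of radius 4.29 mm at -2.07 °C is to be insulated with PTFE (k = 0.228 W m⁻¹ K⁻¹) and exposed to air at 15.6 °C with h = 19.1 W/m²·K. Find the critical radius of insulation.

For a cylinder, r_cr = k_ins/h = 0.228/19.1 = 0.0119 m = 1.19 cm

r_cr = 1.19 cm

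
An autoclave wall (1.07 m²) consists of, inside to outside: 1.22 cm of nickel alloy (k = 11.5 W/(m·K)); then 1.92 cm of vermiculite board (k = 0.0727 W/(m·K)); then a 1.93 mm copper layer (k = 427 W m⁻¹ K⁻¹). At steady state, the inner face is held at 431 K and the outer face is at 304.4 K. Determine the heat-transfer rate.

Q = 511 W

Series thermal resistances, inner to outer:
  R_nickel alloy = L/(kA) = 0.0122/(11.5·1.07) = 9.915×10^-4 K/W
  R_vermiculite board = L/(kA) = 0.0192/(0.0727·1.07) = 0.2468 K/W
  R_copper = L/(kA) = 0.00193/(427·1.07) = 4.224×10^-6 K/W
ΣR = 9.915×10^-4 + 0.2468 + 4.224×10^-6 = 0.2478 K/W
Q = ΔT/ΣR = (431 K − 304.4 K)/0.2478 = 511 W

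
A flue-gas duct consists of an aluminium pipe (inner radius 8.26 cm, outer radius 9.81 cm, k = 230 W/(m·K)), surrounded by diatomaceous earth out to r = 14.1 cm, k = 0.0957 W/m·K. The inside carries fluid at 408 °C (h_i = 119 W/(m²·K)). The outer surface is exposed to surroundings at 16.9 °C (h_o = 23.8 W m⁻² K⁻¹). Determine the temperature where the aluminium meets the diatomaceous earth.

Series thermal resistances, inner to outer:
  R'_conv,in = 1/(2πr h) = 1/(2π·0.0826·119) = 0.01619 m·K/W
  R'_aluminium = ln(0.0981/0.0826)/(2πk) = 0.1720/(2π·230) = 1.190×10^-4 m·K/W
  R'_diatomaceous earth = ln(0.141/0.0981)/(2πk) = 0.3628/(2π·0.0957) = 0.6033 m·K/W
  R'_conv,out = 1/(2πr h) = 1/(2π·0.141·23.8) = 0.04743 m·K/W
ΣR = 0.01619 + 1.190×10^-4 + 0.6033 + 0.04743 = 0.6670 m·K/W
Q' = ΔT/ΣR = (408 °C − 16.9 °C)/0.6670 = 586.4 W/m
From the inner boundary to the aluminium/diatomaceous earth interface, ΣR_partial = 0.01631 m·K/W.
T_interface = T_in − Q'·ΣR_partial = 408 °C − (586.4)(0.01631) = 398 °C

T = 398 °C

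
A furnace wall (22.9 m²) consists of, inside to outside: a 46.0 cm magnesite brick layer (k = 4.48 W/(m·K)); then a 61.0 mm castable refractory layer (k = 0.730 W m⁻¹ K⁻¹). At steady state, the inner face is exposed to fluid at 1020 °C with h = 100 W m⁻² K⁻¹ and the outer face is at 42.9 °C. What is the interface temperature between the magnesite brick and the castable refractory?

Resistance network (inner→outer):
  R_conv,in = 1/(hA) = 1/(100·22.9) = 4.367×10^-4 K/W
  R_magnesite brick = L/(kA) = 0.460/(4.48·22.9) = 0.004484 K/W
  R_castable refractory = L/(kA) = 0.0610/(0.730·22.9) = 0.003649 K/W
ΣR = 4.367×10^-4 + 0.004484 + 0.003649 = 0.008570 K/W
Q = ΔT/ΣR = (1020 °C − 42.9 °C)/0.008570 = 1.140×10^5 W
From the inner boundary to the magnesite brick/castable refractory interface, ΣR_partial = 0.004921 K/W.
T_interface = T_in − Q·ΣR_partial = 1020 °C − (1.140×10^5)(0.004921) = 459 °C

T = 459 °C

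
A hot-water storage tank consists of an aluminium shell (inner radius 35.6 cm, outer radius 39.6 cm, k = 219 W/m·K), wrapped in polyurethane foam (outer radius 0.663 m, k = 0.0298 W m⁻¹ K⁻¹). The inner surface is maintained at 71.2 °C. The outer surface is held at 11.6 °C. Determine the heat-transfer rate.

Q = 21.9 W

Resistance network (inner→outer):
  R_aluminium = (1/0.356 − 1/0.396)/(4πk) = 0.2837/(4π·219) = 1.031×10^-4 K/W
  R_polyurethane foam = (1/0.396 − 1/0.663)/(4πk) = 1.017/(4π·0.0298) = 2.716 K/W
ΣR = 1.031×10^-4 + 2.716 = 2.716 K/W
Q = ΔT/ΣR = (71.2 °C − 11.6 °C)/2.716 = 21.9 W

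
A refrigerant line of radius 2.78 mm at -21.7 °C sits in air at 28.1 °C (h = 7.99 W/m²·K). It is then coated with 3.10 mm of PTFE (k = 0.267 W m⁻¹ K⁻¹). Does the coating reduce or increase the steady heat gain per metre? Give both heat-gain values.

increases: 6.95 → 13.0 W/m

Critical radius for a cylinder: r_cr = k/h = 0.0334 m = 3.34 cm.
Outer radius after coating: r₂ = 0.00278 + 0.00310 = 0.00588 m.
Since r₁ < r_cr and r₂ ≤ r_cr, the coating moves toward the maximum at r_cr — heat gain rises.
Bare: R = 1/(2πr₁h) = 7.165 m·K/W; Q = 49.8/7.165 = 6.95 W/m.
Coated: R = R_cond + R_conv = 3.834 m·K/W; Q = 49.8/3.834 = 13.0 W/m.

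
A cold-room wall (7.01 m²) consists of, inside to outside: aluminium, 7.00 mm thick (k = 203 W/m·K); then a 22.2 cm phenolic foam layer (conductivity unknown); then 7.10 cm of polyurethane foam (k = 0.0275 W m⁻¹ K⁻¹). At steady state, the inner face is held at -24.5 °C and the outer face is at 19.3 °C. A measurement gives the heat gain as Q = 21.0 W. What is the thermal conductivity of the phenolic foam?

k = 0.0184 W/m·K

ΣR = ΔT/Q = |-24.5 − 19.3|/21.0 = 2.086 K/W
Known resistances:
  R_aluminium = L/(kA) = 0.00700/(203·7.01) = 4.919×10^-6 K/W
  R_polyurethane foam = L/(kA) = 0.0710/(0.0275·7.01) = 0.3683 K/W
R_phenolic foam = ΣR − ΣR_known = 2.086 − 0.3683 = 1.718 K/W
L/(kA) = 1.718 ⇒ k = 0.222/(1.718·7.01) = 0.0184 W/m·K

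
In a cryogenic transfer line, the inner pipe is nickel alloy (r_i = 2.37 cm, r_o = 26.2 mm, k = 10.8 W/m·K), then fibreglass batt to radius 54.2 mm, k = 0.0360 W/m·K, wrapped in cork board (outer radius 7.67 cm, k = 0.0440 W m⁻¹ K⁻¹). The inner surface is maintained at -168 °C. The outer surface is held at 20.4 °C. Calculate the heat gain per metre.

Q' = 42.1 W/m

Treat each layer as a resistance in series:
  R'_nickel alloy = ln(0.0262/0.0237)/(2πk) = 0.1003/(2π·10.8) = 0.001478 m·K/W
  R'_fibreglass batt = ln(0.0542/0.0262)/(2πk) = 0.7269/(2π·0.0360) = 3.214 m·K/W
  R'_cork board = ln(0.0767/0.0542)/(2πk) = 0.3472/(2π·0.0440) = 1.256 m·K/W
ΣR = 0.001478 + 3.214 + 1.256 = 4.471 m·K/W
Q' = ΔT/ΣR = (-168 °C − 20.4 °C)/4.471 = -42.1 W/m
(Negative Q' ⇒ heat flows inward; heat gain = 42.1 W/m.)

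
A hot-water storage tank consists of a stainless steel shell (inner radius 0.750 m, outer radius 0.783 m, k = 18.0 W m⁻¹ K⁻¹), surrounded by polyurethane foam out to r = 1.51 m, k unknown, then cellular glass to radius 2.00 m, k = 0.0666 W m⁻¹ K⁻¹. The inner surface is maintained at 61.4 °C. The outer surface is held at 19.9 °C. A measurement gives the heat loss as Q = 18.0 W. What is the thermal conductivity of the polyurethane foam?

ΣR = ΔT/Q = |61.4 − 19.9|/18.0 = 2.306 K/W
Known resistances:
  R_stainless steel = (1/0.750 − 1/0.783)/(4πk) = 0.05619/(4π·18.0) = 2.484×10^-4 K/W
  R_cellular glass = (1/1.51 − 1/2.00)/(4πk) = 0.1623/(4π·0.0666) = 0.1939 K/W
R_polyurethane foam = ΣR − ΣR_known = 2.306 − 0.1941 = 2.112 K/W
(1/r₁−1/r₂)/(4πk) = 2.112 ⇒ k = 0.6149/(4π·2.112) = 0.0232 W/m·K

k = 0.0232 W/m·K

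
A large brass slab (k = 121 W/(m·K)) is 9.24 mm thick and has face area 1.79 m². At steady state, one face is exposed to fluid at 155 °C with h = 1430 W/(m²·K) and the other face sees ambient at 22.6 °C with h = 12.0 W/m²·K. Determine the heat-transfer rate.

Q = 2.82 kW

Treat each layer as a resistance in series:
  R_conv,in = 1/(hA) = 1/(1430·1.79) = 3.907×10^-4 K/W
  R_brass = L/(kA) = 0.00924/(121·1.79) = 4.266×10^-5 K/W
  R_conv,out = 1/(hA) = 1/(12.0·1.79) = 0.04655 K/W
ΣR = 3.907×10^-4 + 4.266×10^-5 + 0.04655 = 0.04698 K/W
Q = ΔT/ΣR = (155 °C − 22.6 °C)/0.04698 = 2820 W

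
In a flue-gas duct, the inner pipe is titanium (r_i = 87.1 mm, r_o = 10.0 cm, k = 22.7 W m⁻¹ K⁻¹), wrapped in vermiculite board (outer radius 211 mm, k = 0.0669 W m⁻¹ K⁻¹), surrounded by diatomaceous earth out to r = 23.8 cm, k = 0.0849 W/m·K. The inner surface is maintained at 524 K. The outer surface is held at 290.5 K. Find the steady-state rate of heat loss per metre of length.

Q' = 117 W/m

Resistance network (inner→outer):
  R'_titanium = ln(0.100/0.0871)/(2πk) = 0.1381/(2π·22.7) = 9.683×10^-4 m·K/W
  R'_vermiculite board = ln(0.211/0.100)/(2πk) = 0.7467/(2π·0.0669) = 1.776 m·K/W
  R'_diatomaceous earth = ln(0.238/0.211)/(2πk) = 0.1204/(2π·0.0849) = 0.2257 m·K/W
ΣR = 9.683×10^-4 + 1.776 + 0.2257 = 2.003 m·K/W
Q' = ΔT/ΣR = (524 K − 290.5 K)/2.003 = 117 W/m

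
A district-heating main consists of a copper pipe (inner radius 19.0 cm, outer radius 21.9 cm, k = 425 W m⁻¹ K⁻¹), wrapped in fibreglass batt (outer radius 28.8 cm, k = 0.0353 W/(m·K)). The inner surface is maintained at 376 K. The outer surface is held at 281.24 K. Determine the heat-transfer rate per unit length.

Q' = 76.7 W/m

Series thermal resistances, inner to outer:
  R'_copper = ln(0.219/0.190)/(2πk) = 0.1420/(2π·425) = 5.319×10^-5 m·K/W
  R'_fibreglass batt = ln(0.288/0.219)/(2πk) = 0.2739/(2π·0.0353) = 1.235 m·K/W
ΣR = 5.319×10^-5 + 1.235 = 1.235 m·K/W
Q' = ΔT/ΣR = (376 K − 281.24 K)/1.235 = 76.7 W/m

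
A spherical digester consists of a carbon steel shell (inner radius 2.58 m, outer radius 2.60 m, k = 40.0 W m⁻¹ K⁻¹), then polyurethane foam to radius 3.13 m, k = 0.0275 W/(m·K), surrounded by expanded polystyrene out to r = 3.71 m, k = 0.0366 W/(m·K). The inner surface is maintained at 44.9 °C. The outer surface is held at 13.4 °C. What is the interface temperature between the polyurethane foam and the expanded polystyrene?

Treat each layer as a resistance in series:
  R_carbon steel = (1/2.58 − 1/2.60)/(4πk) = 0.002982/(4π·40.0) = 5.932×10^-6 K/W
  R_polyurethane foam = (1/2.60 − 1/3.13)/(4πk) = 0.06513/(4π·0.0275) = 0.1885 K/W
  R_expanded polystyrene = (1/3.13 − 1/3.71)/(4πk) = 0.04995/(4π·0.0366) = 0.1086 K/W
ΣR = 5.932×10^-6 + 0.1885 + 0.1086 = 0.2971 K/W
Q = ΔT/ΣR = (44.9 °C − 13.4 °C)/0.2971 = 106.0 W
From the inner boundary to the polyurethane foam/expanded polystyrene interface, ΣR_partial = 0.1885 K/W.
T_interface = T_in − Q·ΣR_partial = 44.9 °C − (106.0)(0.1885) = 24.9 °C

T = 24.9 °C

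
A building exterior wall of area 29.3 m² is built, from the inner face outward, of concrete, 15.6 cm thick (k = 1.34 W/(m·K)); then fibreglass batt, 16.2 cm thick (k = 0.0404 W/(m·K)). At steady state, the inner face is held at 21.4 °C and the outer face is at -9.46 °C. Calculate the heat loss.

Q = 219 W

Treat each layer as a resistance in series:
  R_concrete = L/(kA) = 0.156/(1.34·29.3) = 0.003973 K/W
  R_fibreglass batt = L/(kA) = 0.162/(0.0404·29.3) = 0.1369 K/W
ΣR = 0.003973 + 0.1369 = 0.1409 K/W
Q = ΔT/ΣR = (21.4 °C − -9.46 °C)/0.1409 = 219 W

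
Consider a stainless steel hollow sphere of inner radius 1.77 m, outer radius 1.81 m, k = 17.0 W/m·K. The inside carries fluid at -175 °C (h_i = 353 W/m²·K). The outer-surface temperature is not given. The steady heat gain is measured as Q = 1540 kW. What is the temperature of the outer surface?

T_out = 25.8 °C

Sum the resistances:
  R_conv,in = 1/(4πr²h) = 1/(4π·1.77²·353) = 7.196×10^-5 K/W
  R_stainless steel = (1/1.77 − 1/1.81)/(4πk) = 0.01249/(4π·17.0) = 5.845×10^-5 K/W
ΣR = 1.304×10^-4 K/W
ΔT = Q·ΣR = 1.54×10^6 × 1.304×10^-4 = 200.8 K
Heat flows inward, so T_out = T_in + ΔT = -175 + 200.8 = 25.8 °C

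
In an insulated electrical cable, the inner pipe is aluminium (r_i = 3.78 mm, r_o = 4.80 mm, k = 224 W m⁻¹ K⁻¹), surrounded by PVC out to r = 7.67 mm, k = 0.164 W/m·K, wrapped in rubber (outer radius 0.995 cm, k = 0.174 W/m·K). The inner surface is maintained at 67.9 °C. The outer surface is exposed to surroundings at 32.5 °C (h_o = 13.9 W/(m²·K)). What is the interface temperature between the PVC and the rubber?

Treat each layer as a resistance in series:
  R'_aluminium = ln(0.00480/0.00378)/(2πk) = 0.2389/(2π·224) = 1.697×10^-4 m·K/W
  R'_PVC = ln(0.00767/0.00480)/(2πk) = 0.4687/(2π·0.164) = 0.4549 m·K/W
  R'_rubber = ln(0.00995/0.00767)/(2πk) = 0.2603/(2π·0.174) = 0.2381 m·K/W
  R'_conv,out = 1/(2πr h) = 1/(2π·0.00995·13.9) = 1.151 m·K/W
ΣR = 1.697×10^-4 + 0.4549 + 0.2381 + 1.151 = 1.844 m·K/W
Q' = ΔT/ΣR = (67.9 °C − 32.5 °C)/1.844 = 19.20 W/m
From the inner boundary to the PVC/rubber interface, ΣR_partial = 0.4551 m·K/W.
T_interface = T_in − Q'·ΣR_partial = 67.9 °C − (19.20)(0.4551) = 59.2 °C

T = 59.2 °C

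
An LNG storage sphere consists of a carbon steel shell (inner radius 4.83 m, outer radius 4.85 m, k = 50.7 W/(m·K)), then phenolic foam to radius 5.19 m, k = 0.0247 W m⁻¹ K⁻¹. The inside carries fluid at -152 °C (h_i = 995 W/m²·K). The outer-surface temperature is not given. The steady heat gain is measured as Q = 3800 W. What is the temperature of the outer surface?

T_out = 13.4 °C

Series resistances:
  R_conv,in = 1/(4πr²h) = 1/(4π·4.83²·995) = 3.428×10^-6 K/W
  R_carbon steel = (1/4.83 − 1/4.85)/(4πk) = 8.538×10^-4/(4π·50.7) = 1.340×10^-6 K/W
  R_phenolic foam = (1/4.85 − 1/5.19)/(4πk) = 0.01351/(4π·0.0247) = 0.04352 K/W
ΣR = 0.04352 K/W
ΔT = Q·ΣR = 3800 × 0.04352 = 165.4 K
Heat flows inward, so T_out = T_in + ΔT = -152 + 165.4 = 13.4 °C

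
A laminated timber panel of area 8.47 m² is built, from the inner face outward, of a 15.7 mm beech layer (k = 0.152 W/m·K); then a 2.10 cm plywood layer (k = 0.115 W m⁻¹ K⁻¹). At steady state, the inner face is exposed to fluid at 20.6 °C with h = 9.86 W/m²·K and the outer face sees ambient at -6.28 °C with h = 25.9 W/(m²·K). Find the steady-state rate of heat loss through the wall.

Series thermal resistances, inner to outer:
  R_conv,in = 1/(hA) = 1/(9.86·8.47) = 0.01197 K/W
  R_beech = L/(kA) = 0.0157/(0.152·8.47) = 0.01219 K/W
  R_plywood = L/(kA) = 0.0210/(0.115·8.47) = 0.02156 K/W
  R_conv,out = 1/(hA) = 1/(25.9·8.47) = 0.004558 K/W
ΣR = 0.01197 + 0.01219 + 0.02156 + 0.004558 = 0.05028 K/W
Q = ΔT/ΣR = (20.6 °C − -6.28 °C)/0.05028 = 535 W

Q = 535 W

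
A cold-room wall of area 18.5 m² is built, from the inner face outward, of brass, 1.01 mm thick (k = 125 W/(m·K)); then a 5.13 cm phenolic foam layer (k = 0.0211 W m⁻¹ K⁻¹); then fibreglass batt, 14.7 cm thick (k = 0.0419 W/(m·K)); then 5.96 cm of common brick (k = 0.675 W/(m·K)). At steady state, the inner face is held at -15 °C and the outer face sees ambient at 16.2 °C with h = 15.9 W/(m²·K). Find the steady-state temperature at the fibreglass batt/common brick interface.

T = 15.4 °C

Resistance network (inner→outer):
  R_brass = L/(kA) = 0.00101/(125·18.5) = 4.368×10^-7 K/W
  R_phenolic foam = L/(kA) = 0.0513/(0.0211·18.5) = 0.1314 K/W
  R_fibreglass batt = L/(kA) = 0.147/(0.0419·18.5) = 0.1896 K/W
  R_common brick = L/(kA) = 0.0596/(0.675·18.5) = 0.004773 K/W
  R_conv,out = 1/(hA) = 1/(15.9·18.5) = 0.003400 K/W
ΣR = 4.368×10^-7 + 0.1314 + 0.1896 + 0.004773 + 0.003400 = 0.3292 K/W
Q = ΔT/ΣR = (-15 °C − 16.2 °C)/0.3292 = -94.78 W
From the inner boundary to the fibreglass batt/common brick interface, ΣR_partial = 0.3210 K/W.
T_interface = T_in − Q·ΣR_partial = -15 °C − (-94.78)(0.3210) = 15.4 °C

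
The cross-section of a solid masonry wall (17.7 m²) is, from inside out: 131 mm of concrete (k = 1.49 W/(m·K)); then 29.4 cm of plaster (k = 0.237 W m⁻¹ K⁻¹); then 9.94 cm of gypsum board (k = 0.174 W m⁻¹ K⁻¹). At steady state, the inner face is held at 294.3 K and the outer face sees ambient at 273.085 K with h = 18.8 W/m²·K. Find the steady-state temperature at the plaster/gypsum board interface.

T = 279.87 K

Resistance network (inner→outer):
  R_concrete = L/(kA) = 0.131/(1.49·17.7) = 0.004967 K/W
  R_plaster = L/(kA) = 0.294/(0.237·17.7) = 0.07009 K/W
  R_gypsum board = L/(kA) = 0.0994/(0.174·17.7) = 0.03227 K/W
  R_conv,out = 1/(hA) = 1/(18.8·17.7) = 0.003005 K/W
ΣR = 0.004967 + 0.07009 + 0.03227 + 0.003005 = 0.1103 K/W
Q = ΔT/ΣR = (294.3 K − 273.085 K)/0.1103 = 192.3 W
From the inner boundary to the plaster/gypsum board interface, ΣR_partial = 0.07506 K/W.
T_interface = T_in − Q·ΣR_partial = 294.3 K − (192.3)(0.07506) = 279.87 K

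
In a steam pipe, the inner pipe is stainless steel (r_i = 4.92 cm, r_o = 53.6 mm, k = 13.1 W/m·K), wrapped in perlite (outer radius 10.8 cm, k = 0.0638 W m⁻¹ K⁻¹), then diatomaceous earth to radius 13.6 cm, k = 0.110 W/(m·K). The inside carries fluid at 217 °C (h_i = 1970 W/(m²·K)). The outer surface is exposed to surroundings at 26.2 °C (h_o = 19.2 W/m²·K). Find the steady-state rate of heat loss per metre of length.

Q' = 89.0 W/m

Treat each layer as a resistance in series:
  R'_conv,in = 1/(2πr h) = 1/(2π·0.0492·1970) = 0.001642 m·K/W
  R'_stainless steel = ln(0.0536/0.0492)/(2πk) = 0.08566/(2π·13.1) = 0.001041 m·K/W
  R'_perlite = ln(0.108/0.0536)/(2πk) = 0.7006/(2π·0.0638) = 1.748 m·K/W
  R'_diatomaceous earth = ln(0.136/0.108)/(2πk) = 0.2305/(2π·0.110) = 0.3335 m·K/W
  R'_conv,out = 1/(2πr h) = 1/(2π·0.136·19.2) = 0.06095 m·K/W
ΣR = 0.001642 + 0.001041 + 1.748 + 0.3335 + 0.06095 = 2.145 m·K/W
Q' = ΔT/ΣR = (217 °C − 26.2 °C)/2.145 = 89.0 W/m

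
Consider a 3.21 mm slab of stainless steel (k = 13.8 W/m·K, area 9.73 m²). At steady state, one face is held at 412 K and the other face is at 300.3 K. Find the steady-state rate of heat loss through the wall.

Q = 4.67×10^6 W

Q = kA·ΔT/L = 13.8 × 9.73 × |412 K − 300.3 K| / 0.00321 = 4.67×10^6 W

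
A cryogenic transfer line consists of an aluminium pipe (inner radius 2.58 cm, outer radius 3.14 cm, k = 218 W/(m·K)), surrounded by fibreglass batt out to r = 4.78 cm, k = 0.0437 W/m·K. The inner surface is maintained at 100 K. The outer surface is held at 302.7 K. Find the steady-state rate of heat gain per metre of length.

Q' = 132 W/m

Treat each layer as a resistance in series:
  R'_aluminium = ln(0.0314/0.0258)/(2πk) = 0.1964/(2π·218) = 1.434×10^-4 m·K/W
  R'_fibreglass batt = ln(0.0478/0.0314)/(2πk) = 0.4202/(2π·0.0437) = 1.530 m·K/W
ΣR = 1.434×10^-4 + 1.530 = 1.530 m·K/W
Q' = ΔT/ΣR = (100 K − 302.7 K)/1.530 = -132 W/m
(Negative Q' ⇒ heat flows inward; heat gain = 132 W/m.)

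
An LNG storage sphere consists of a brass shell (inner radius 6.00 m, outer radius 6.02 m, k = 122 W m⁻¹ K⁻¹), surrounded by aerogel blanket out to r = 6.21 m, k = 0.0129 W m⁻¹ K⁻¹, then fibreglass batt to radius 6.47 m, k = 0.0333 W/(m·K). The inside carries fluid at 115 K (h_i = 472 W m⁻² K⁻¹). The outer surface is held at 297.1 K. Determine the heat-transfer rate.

Series thermal resistances, inner to outer:
  R_conv,in = 1/(4πr²h) = 1/(4π·6.00²·472) = 4.683×10^-6 K/W
  R_brass = (1/6.00 − 1/6.02)/(4πk) = 5.537×10^-4/(4π·122) = 3.612×10^-7 K/W
  R_aerogel blanket = (1/6.02 − 1/6.21)/(4πk) = 0.005082/(4π·0.0129) = 0.03135 K/W
  R_fibreglass batt = (1/6.21 − 1/6.47)/(4πk) = 0.006471/(4π·0.0333) = 0.01546 K/W
ΣR = 4.683×10^-6 + 3.612×10^-7 + 0.03135 + 0.01546 = 0.04682 K/W
Q = ΔT/ΣR = (115 K − 297.1 K)/0.04682 = -3890 W
(Negative Q ⇒ heat flows inward; heat gain = 3890 W.)

Q = 3.89 kW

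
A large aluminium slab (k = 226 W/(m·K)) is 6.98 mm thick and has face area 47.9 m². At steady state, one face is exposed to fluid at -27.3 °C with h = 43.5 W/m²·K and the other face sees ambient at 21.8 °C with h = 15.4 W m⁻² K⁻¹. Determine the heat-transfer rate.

Q = 26.7 kW

Treat each layer as a resistance in series:
  R_conv,in = 1/(hA) = 1/(43.5·47.9) = 4.799×10^-4 K/W
  R_aluminium = L/(kA) = 0.00698/(226·47.9) = 6.448×10^-7 K/W
  R_conv,out = 1/(hA) = 1/(15.4·47.9) = 0.001356 K/W
ΣR = 4.799×10^-4 + 6.448×10^-7 + 0.001356 = 0.001837 K/W
Q = ΔT/ΣR = (-27.3 °C − 21.8 °C)/0.001837 = -26700 W
(Negative Q ⇒ heat flows inward; heat gain = 26700 W.)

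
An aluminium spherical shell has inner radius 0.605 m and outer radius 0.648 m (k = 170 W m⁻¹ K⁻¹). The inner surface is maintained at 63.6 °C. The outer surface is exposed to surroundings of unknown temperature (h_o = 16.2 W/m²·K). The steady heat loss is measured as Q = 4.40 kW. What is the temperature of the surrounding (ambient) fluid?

Series resistances:
  R_aluminium = (1/0.605 − 1/0.648)/(4πk) = 0.1097/(4π·170) = 5.134×10^-5 K/W
  R_conv,out = 1/(4πr²h) = 1/(4π·0.648²·16.2) = 0.01170 K/W
ΣR = 0.01175 K/W
ΔT = Q·ΣR = 4400 × 0.01175 = 51.70 K
Heat flows outward, so T_out = T_in − ΔT = 63.6 − 51.70 = 11.9 °C

T_out = 11.9 °C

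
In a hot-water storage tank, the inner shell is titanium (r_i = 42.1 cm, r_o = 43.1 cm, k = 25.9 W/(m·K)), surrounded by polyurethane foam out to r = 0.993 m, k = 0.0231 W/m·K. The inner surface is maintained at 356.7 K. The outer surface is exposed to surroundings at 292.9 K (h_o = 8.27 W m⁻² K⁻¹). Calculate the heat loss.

Q = 14.1 W

Treat each layer as a resistance in series:
  R_titanium = (1/0.421 − 1/0.431)/(4πk) = 0.05511/(4π·25.9) = 1.693×10^-4 K/W
  R_polyurethane foam = (1/0.431 − 1/0.993)/(4πk) = 1.313/(4π·0.0231) = 4.524 K/W
  R_conv,out = 1/(4πr²h) = 1/(4π·0.993²·8.27) = 0.009759 K/W
ΣR = 1.693×10^-4 + 4.524 + 0.009759 = 4.534 K/W
Q = ΔT/ΣR = (356.7 K − 292.9 K)/4.534 = 14.1 W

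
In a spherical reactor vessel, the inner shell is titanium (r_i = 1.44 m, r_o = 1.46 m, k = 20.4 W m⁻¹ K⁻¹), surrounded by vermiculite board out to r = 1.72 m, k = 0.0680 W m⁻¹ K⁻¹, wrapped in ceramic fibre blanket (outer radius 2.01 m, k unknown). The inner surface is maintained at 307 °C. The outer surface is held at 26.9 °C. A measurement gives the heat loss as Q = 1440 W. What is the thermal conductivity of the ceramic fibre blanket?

ΣR = ΔT/Q = |307 − 26.9|/1440 = 0.1945 K/W
Known resistances:
  R_titanium = (1/1.44 − 1/1.46)/(4πk) = 0.009513/(4π·20.4) = 3.711×10^-5 K/W
  R_vermiculite board = (1/1.46 − 1/1.72)/(4πk) = 0.1035/(4π·0.0680) = 0.1212 K/W
R_ceramic fibre blanket = ΣR − ΣR_known = 0.1945 − 0.1212 = 0.07330 K/W
(1/r₁−1/r₂)/(4πk) = 0.07330 ⇒ k = 0.08388/(4π·0.07330) = 0.0911 W/m·K

k = 0.0911 W/m·K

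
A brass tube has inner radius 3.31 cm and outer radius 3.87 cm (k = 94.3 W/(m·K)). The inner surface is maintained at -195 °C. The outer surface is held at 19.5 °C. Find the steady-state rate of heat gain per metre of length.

Q' = 8.13×10^5 W/m

Q' = 2πk·ΔT/ln(r₂/r₁) = 2π × 94.3 × 214.5 / ln(0.0387/0.0331) = 8.13×10^5 W/m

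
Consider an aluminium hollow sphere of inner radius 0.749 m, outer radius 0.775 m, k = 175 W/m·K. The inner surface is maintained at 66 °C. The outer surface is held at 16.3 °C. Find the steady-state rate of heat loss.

Q = 4πk·ΔT/(1/r₁ − 1/r₂) = 4π × 175 × 49.7 / (1/0.749 − 1/0.775) = 2.44×10^6 W

Q = 2440 kW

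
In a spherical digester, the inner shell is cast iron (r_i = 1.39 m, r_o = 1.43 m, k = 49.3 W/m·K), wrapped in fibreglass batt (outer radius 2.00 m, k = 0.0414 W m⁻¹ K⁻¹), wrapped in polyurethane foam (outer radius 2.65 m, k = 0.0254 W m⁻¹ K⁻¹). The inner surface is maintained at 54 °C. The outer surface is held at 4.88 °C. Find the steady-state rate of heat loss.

Resistance network (inner→outer):
  R_cast iron = (1/1.39 − 1/1.43)/(4πk) = 0.02012/(4π·49.3) = 3.248×10^-5 K/W
  R_fibreglass batt = (1/1.43 − 1/2.00)/(4πk) = 0.1993/(4π·0.0414) = 0.3831 K/W
  R_polyurethane foam = (1/2.00 − 1/2.65)/(4πk) = 0.1226/(4π·0.0254) = 0.3842 K/W
ΣR = 3.248×10^-5 + 0.3831 + 0.3842 = 0.7673 K/W
Q = ΔT/ΣR = (54 °C − 4.88 °C)/0.7673 = 64.0 W

Q = 64.0 W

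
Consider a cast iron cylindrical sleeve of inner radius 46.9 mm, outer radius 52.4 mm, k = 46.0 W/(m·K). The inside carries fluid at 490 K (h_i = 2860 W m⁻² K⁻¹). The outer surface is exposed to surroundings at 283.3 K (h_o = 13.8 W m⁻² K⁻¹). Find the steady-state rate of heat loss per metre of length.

Q' = 932 W/m

Series thermal resistances, inner to outer:
  R'_conv,in = 1/(2πr h) = 1/(2π·0.0469·2860) = 0.001187 m·K/W
  R'_cast iron = ln(0.0524/0.0469)/(2πk) = 0.1109/(2π·46.0) = 3.837×10^-4 m·K/W
  R'_conv,out = 1/(2πr h) = 1/(2π·0.0524·13.8) = 0.2201 m·K/W
ΣR = 0.001187 + 3.837×10^-4 + 0.2201 = 0.2217 m·K/W
Q' = ΔT/ΣR = (490 K − 283.3 K)/0.2217 = 932 W/m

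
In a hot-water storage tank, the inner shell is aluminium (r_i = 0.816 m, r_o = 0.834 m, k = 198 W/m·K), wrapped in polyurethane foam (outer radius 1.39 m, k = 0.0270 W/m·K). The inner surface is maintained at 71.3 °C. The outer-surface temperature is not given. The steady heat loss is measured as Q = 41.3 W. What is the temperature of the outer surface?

Series resistances:
  R_aluminium = (1/0.816 − 1/0.834)/(4πk) = 0.02645/(4π·198) = 1.063×10^-5 K/W
  R_polyurethane foam = (1/0.834 − 1/1.39)/(4πk) = 0.4796/(4π·0.0270) = 1.414 K/W
ΣR = 1.414 K/W
ΔT = Q·ΣR = 41.3 × 1.414 = 58.40 K
Heat flows outward, so T_out = T_in − ΔT = 71.3 − 58.40 = 12.9 °C

T_out = 12.9 °C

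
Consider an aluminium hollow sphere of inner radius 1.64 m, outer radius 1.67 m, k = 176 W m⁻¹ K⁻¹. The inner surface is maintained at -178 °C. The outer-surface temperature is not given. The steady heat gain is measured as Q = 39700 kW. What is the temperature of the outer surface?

Sum the resistances:
  R_aluminium = (1/1.64 − 1/1.67)/(4πk) = 0.01095/(4π·176) = 4.953×10^-6 K/W
ΣR = 4.953×10^-6 K/W
ΔT = Q·ΣR = 3.97×10^7 × 4.953×10^-6 = 196.6 K
Heat flows inward, so T_out = T_in + ΔT = -178 + 196.6 = 18.6 °C

T_out = 18.6 °C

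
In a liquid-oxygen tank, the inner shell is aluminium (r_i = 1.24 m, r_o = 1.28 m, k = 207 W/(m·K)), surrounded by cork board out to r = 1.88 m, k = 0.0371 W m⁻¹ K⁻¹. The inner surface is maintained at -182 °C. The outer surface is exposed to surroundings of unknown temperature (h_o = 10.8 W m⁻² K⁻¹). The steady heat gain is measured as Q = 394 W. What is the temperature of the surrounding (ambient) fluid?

T_out = 29.5 °C

Series resistances:
  R_aluminium = (1/1.24 − 1/1.28)/(4πk) = 0.02520/(4π·207) = 9.688×10^-6 K/W
  R_cork board = (1/1.28 − 1/1.88)/(4πk) = 0.2493/(4π·0.0371) = 0.5348 K/W
  R_conv,out = 1/(4πr²h) = 1/(4π·1.88²·10.8) = 0.002085 K/W
ΣR = 0.5369 K/W
ΔT = Q·ΣR = 394 × 0.5369 = 211.5 K
Heat flows inward, so T_out = T_in + ΔT = -182 + 211.5 = 29.5 °C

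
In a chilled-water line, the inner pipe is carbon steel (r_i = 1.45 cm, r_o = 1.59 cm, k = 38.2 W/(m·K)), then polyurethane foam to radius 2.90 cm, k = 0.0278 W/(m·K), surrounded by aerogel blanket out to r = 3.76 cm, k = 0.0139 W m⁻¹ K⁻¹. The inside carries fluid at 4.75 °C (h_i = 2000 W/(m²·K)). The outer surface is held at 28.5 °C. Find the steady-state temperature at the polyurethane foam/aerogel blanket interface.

Series thermal resistances, inner to outer:
  R'_conv,in = 1/(2πr h) = 1/(2π·0.0145·2000) = 0.005488 m·K/W
  R'_carbon steel = ln(0.0159/0.0145)/(2πk) = 0.09217/(2π·38.2) = 3.840×10^-4 m·K/W
  R'_polyurethane foam = ln(0.0290/0.0159)/(2πk) = 0.6010/(2π·0.0278) = 3.441 m·K/W
  R'_aerogel blanket = ln(0.0376/0.0290)/(2πk) = 0.2597/(2π·0.0139) = 2.974 m·K/W
ΣR = 0.005488 + 3.840×10^-4 + 3.441 + 2.974 = 6.421 m·K/W
Q' = ΔT/ΣR = (4.75 °C − 28.5 °C)/6.421 = -3.699 W/m
From the inner boundary to the polyurethane foam/aerogel blanket interface, ΣR_partial = 3.447 m·K/W.
T_interface = T_in − Q'·ΣR_partial = 4.75 °C − (-3.699)(3.447) = 17.5 °C

T = 17.5 °C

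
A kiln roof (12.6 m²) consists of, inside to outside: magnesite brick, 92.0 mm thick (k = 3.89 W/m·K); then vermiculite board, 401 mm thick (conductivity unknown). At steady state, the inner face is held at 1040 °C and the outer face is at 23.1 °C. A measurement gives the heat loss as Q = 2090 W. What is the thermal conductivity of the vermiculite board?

ΣR = ΔT/Q = |1040 − 23.1|/2090 = 0.4866 K/W
Known resistances:
  R_magnesite brick = L/(kA) = 0.0920/(3.89·12.6) = 0.001877 K/W
R_vermiculite board = ΣR − ΣR_known = 0.4866 − 0.001877 = 0.4847 K/W
L/(kA) = 0.4847 ⇒ k = 0.401/(0.4847·12.6) = 0.0657 W/m·K

k = 0.0657 W/m·K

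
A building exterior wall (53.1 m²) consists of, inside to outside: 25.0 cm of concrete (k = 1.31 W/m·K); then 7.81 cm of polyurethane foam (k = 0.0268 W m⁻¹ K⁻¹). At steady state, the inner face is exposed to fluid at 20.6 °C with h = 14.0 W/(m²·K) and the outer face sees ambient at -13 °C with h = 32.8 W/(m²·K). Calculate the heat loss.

Treat each layer as a resistance in series:
  R_conv,in = 1/(hA) = 1/(14.0·53.1) = 0.001345 K/W
  R_concrete = L/(kA) = 0.250/(1.31·53.1) = 0.003594 K/W
  R_polyurethane foam = L/(kA) = 0.0781/(0.0268·53.1) = 0.05488 K/W
  R_conv,out = 1/(hA) = 1/(32.8·53.1) = 5.742×10^-4 K/W
ΣR = 0.001345 + 0.003594 + 0.05488 + 5.742×10^-4 = 0.06039 K/W
Q = ΔT/ΣR = (20.6 °C − -13 °C)/0.06039 = 556 W

Q = 556 W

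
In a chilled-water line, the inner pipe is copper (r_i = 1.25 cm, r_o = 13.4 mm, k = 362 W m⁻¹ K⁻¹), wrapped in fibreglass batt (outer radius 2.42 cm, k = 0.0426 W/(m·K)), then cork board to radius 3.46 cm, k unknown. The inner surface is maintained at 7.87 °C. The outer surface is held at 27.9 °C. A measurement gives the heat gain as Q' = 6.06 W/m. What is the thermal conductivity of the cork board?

ΣR = ΔT/Q' = |7.87 − 27.9|/6.06 = 3.305 m·K/W
Known resistances:
  R'_copper = ln(0.0134/0.0125)/(2πk) = 0.06953/(2π·362) = 3.057×10^-5 m·K/W
  R'_fibreglass batt = ln(0.0242/0.0134)/(2πk) = 0.5911/(2π·0.0426) = 2.208 m·K/W
R_cork board = ΣR − ΣR_known = 3.305 − 2.208 = 1.097 m·K/W
ln(r₂/r₁)/(2πk) = 1.097 ⇒ k = 0.3575/(2π·1.097) = 0.0519 W/m·K

k = 0.0519 W/m·K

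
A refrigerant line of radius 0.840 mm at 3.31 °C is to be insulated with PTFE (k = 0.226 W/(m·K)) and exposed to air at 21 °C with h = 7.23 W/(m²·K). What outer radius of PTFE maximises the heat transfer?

For a cylinder, r_cr = k_ins/h = 0.226/7.23 = 0.0313 m = 3.13 cm

r_cr = 3.13 cm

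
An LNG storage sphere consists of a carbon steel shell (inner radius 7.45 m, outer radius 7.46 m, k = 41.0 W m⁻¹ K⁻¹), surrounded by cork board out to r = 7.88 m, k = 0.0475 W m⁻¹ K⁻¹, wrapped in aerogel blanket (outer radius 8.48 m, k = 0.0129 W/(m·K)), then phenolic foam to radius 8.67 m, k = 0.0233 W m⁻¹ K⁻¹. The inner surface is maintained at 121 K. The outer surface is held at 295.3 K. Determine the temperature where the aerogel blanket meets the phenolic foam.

T = 275.1 K

Treat each layer as a resistance in series:
  R_carbon steel = (1/7.45 − 1/7.46)/(4πk) = 1.799×10^-4/(4π·41.0) = 3.492×10^-7 K/W
  R_cork board = (1/7.46 − 1/7.88)/(4πk) = 0.007145/(4π·0.0475) = 0.01197 K/W
  R_aerogel blanket = (1/7.88 − 1/8.48)/(4πk) = 0.008979/(4π·0.0129) = 0.05539 K/W
  R_phenolic foam = (1/8.48 − 1/8.67)/(4πk) = 0.002584/(4π·0.0233) = 0.008826 K/W
ΣR = 3.492×10^-7 + 0.01197 + 0.05539 + 0.008826 = 0.07619 K/W
Q = ΔT/ΣR = (121 K − 295.3 K)/0.07619 = -2288 W
From the inner boundary to the aerogel blanket/phenolic foam interface, ΣR_partial = 0.06736 K/W.
T_interface = T_in − Q·ΣR_partial = 121 K − (-2288)(0.06736) = 275.1 K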